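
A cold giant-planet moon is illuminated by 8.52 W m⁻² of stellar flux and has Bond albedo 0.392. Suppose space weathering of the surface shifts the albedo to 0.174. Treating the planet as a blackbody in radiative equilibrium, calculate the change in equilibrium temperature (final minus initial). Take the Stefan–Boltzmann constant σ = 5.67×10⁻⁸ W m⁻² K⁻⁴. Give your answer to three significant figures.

5.50 K

With α = 0.392, T₁ = 69.13 K.
After:  T₂ = [8.520·0.826/(4σ)]^(1/4) = 74.64 K.
Change: 74.64 − 69.13 = 5.504 K.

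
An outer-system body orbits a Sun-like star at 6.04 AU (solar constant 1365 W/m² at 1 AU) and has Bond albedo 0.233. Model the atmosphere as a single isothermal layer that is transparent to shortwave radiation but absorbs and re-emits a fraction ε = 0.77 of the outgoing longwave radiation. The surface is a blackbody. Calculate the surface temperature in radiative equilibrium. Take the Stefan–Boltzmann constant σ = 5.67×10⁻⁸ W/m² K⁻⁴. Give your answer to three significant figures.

120 K

By the inverse-square law, S = 1365/6.04² = 37.42 W/m².
At the top of the atmosphere, σT_e⁴ = S(1−α)/4 = 7.175 W/m², giving T_e = 106.1 K.
The surface balance (absorbed SW + ε·downward IR = σT_s⁴) with T_a⁴ = T_s⁴/2 reduces to T_s = T_e·[2/(2−ε)]^¼ = 119.8 K.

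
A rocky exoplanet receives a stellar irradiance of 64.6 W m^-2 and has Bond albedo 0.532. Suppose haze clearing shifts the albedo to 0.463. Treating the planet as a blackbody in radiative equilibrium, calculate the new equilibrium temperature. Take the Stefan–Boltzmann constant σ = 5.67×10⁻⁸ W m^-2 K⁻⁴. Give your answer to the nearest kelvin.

111 K

With the new albedo, S(1−α₂)/4 = 8.673 W m^-2, so T₂ = 111.2 K.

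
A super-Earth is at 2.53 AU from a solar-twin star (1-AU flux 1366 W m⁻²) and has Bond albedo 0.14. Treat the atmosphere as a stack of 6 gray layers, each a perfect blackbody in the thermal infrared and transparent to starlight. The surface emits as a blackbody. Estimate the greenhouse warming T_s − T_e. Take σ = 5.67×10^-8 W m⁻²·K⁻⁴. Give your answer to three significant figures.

Irradiance scales as 1/d², so S = 1366 W m⁻² × (1/2.53)² = 213.4 W m⁻².
The effective emission temperature is T_e = [S(1−α)/(4σ)]^¼ = 168.7 K.
T_s = (N+1)^(1/4)·T_e = 274.3 K.
So the greenhouse effect raises the surface by 274.3 − 168.7 = 105.7 K.

106 K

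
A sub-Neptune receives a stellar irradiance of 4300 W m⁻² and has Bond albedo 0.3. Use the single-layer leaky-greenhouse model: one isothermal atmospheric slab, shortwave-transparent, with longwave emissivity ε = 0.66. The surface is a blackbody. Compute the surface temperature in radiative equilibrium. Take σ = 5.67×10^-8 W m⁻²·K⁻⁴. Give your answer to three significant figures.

Effective emission temperature (TOA balance): σT_e⁴ = S(1−α)/4 = 752.5 W m⁻² → T_e = 339.4 K.
Surface balance with a leaky layer gives σT_s⁴ = σT_e⁴·2/(2−ε), so T_s = T_e·[2/(2−0.66)]^(1/4) = 375.2 K.

375 K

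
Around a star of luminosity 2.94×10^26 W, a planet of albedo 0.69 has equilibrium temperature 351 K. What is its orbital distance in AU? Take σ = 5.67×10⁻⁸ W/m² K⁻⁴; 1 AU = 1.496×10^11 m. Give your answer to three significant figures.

0.307 AU

Energy balance gives S = 4σT⁴/(1−α) = 11100 W/m².
From L = 4πd²S, d = √(2.94×10^26/(4π·11100)) = 4.590×10^10 m = 0.3068 AU.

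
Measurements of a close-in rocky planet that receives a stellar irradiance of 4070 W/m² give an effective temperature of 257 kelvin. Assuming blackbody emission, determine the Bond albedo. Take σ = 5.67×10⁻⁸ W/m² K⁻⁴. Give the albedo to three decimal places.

Rearranging the radiative balance, α = 1 − 4σT⁴/S.
4σT⁴ = 4·5.67×10⁻⁸·(257)⁴ = 989.4 W/m².
Hence α = 1 − 989.4/4070 = 0.7569.

0.757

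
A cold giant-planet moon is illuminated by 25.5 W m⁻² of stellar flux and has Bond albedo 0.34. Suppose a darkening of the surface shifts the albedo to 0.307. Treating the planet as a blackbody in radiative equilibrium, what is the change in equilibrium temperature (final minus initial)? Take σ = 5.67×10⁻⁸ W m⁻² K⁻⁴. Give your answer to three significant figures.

1.14 kelvin

With α = 0.34, T₁ = 92.81 K.
After:  T₂ = [25.50·0.693/(4σ)]^(1/4) = 93.95 K.
Change: 93.95 − 92.81 = 1.139 K.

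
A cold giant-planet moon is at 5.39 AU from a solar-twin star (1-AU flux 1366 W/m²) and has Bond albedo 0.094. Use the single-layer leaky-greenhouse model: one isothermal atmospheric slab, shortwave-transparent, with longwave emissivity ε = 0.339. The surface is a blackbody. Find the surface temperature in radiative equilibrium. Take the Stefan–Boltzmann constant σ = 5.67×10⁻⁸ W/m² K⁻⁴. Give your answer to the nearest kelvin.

123 K

Irradiance scales as 1/d², so S = 1366 W/m² × (1/5.39)² = 47.02 W/m².
Effective emission temperature (TOA balance): σT_e⁴ = S(1−α)/4 = 10.65 W/m² → T_e = 117.1 K.
The surface balance (absorbed SW + ε·downward IR = σT_s⁴) with T_a⁴ = T_s⁴/2 reduces to T_s = T_e·[2/(2−ε)]^¼ = 122.6 K.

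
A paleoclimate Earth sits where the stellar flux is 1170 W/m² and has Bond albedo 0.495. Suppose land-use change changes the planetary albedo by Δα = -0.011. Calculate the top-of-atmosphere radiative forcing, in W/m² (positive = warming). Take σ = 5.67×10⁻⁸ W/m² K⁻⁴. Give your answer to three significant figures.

The change in absorbed flux is Δ[S(1−α)/4] = −SΔα/4 = 3.217 W/m².

3.22 W/m²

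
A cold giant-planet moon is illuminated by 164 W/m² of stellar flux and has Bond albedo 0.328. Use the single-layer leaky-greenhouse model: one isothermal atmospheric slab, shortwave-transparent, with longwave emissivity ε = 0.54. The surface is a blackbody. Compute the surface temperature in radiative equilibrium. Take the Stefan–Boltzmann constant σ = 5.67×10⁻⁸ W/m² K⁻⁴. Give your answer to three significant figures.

The planet radiates to space at T_e = [S(1−α)/(4σ)]^(1/4) = 148.5 K.
Surface balance with a leaky layer gives σT_s⁴ = σT_e⁴·2/(2−ε), so T_s = T_e·[2/(2−0.54)]^(1/4) = 160.6 K.

161 kelvin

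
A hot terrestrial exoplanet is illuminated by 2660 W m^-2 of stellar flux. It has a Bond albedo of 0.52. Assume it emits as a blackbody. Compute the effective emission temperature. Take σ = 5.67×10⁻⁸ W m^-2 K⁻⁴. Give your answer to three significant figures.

274 K

The planet absorbs (1−α)S over its disc πR² and re-emits over 4πR², so the mean absorbed flux is (1−0.52)·2660/4 = 319.2 W m^-2.
Set σT⁴ = 319.2 → T = (319.2/σ)^(1/4) = 273.9 K.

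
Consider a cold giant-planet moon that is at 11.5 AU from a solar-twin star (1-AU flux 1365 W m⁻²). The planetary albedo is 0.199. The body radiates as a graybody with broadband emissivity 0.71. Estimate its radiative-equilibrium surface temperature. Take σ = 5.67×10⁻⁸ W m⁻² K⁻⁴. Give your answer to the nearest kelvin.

85 K

Flux at the orbit: S = 1365/(11.5)² = 10.32 W m⁻².
Averaging over the sphere, the absorbed flux is S(1−α)/4 = 2.067 W m⁻².
Radiative balance εσT⁴ = 2.067 gives T = [2.067/(0.71·σ)]^(1/4) = 84.65 K.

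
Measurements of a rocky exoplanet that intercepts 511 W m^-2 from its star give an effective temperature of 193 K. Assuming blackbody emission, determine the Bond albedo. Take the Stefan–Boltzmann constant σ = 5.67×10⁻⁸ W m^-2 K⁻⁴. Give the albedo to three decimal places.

0.384

Energy balance: S(1−α)/4 = σT⁴, so 1−α = 4σT⁴/S.
4σT⁴ = 4·5.67×10⁻⁸·(193)⁴ = 314.7 W m^-2.
Hence α = 1 − 314.7/511.0 = 0.3842.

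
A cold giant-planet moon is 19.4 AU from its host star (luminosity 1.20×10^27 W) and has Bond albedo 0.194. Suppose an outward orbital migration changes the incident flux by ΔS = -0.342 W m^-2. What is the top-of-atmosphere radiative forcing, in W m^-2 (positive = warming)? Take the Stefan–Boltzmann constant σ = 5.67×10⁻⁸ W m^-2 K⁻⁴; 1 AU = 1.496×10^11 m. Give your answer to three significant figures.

Orbital distance: d = 19.4 AU = 2.902×10^12 m.
Flux at the orbit: S = L/(4πd²) = 1.20×10^27/(4π·(2.90×10^12)²) = 11.34 W m^-2.
Only a fraction (1−α) is absorbed and it's spread over 4πR², so ΔF = (1−α)ΔS/4 = -0.06891 W m^-2.

-0.0689 W m^-2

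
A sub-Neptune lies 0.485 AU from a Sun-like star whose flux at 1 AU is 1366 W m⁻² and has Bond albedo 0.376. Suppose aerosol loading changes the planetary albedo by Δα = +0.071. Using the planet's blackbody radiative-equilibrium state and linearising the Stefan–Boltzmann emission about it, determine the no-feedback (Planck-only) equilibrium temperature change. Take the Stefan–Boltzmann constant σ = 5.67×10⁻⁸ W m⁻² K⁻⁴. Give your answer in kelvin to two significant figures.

Irradiance scales as 1/d², so S = 1366 W m⁻² × (1/0.485)² = 5807 W m⁻².
Unperturbed T_e = [5807·(1−0.376)/(4σ)]^¼ = 355.5 K.
TOA radiative forcing: ΔF = −S·Δα/4 = −5807·(+0.071)/4 = -103.1 W m⁻².
Planck response: λ_P = 4σT_e³ = 4·5.67×10⁻⁸·(355.5)³ = 10.19 W m⁻²/K.
So ΔT₀ = -103.1/10.19 = -10.1 K.

-10 K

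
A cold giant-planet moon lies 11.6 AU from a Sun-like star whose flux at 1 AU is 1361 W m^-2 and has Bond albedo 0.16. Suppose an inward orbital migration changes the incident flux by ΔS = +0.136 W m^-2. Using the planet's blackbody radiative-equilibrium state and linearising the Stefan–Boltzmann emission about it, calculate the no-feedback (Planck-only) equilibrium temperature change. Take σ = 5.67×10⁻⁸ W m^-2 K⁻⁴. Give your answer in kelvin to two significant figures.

Flux at the orbit: S = 1361/(11.6)² = 10.11 W m^-2.
The baseline emission temperature is T_e = 78.23 K.
ΔF = Δ[S(1−α)]/4 = (1−0.16)·+0.136/4 = 0.02856 W m^-2.
Planck response: λ_P = 4σT_e³ = 4·5.67×10⁻⁸·(78.23)³ = 0.1086 W m^-2/K.
ΔT₀ = ΔF/λ_P = 0.02856/0.1086 = 0.263 K.

0.26 kelvin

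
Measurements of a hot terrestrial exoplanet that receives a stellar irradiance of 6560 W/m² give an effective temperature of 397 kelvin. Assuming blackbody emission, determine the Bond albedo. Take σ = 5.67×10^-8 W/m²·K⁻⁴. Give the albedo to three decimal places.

0.141

Rearranging the radiative balance, α = 1 − 4σT⁴/S.
4σT⁴ = 4·5.67×10⁻⁸·(397)⁴ = 5634 W/m².
Hence α = 1 − 5634/6560 = 0.1412.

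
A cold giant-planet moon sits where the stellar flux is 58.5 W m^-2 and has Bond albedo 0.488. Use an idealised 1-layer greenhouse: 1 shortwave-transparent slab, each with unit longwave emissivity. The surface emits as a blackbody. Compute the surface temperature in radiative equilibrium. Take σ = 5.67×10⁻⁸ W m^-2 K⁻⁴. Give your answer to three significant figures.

Top-of-atmosphere balance: σT_e⁴ = S(1−α)/4 = 7.488 W m^-2 → T_e = 107.2 K.
For an N-layer opaque stack, T_s⁴ = (N+1)T_e⁴, hence T_s = (2)^(1/4)×107.2 K = 127.5 K.

127 K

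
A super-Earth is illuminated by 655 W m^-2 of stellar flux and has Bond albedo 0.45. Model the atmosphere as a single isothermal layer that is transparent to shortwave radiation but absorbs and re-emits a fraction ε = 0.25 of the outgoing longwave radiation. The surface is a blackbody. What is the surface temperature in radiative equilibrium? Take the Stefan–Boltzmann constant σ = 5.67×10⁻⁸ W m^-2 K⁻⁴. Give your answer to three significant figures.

206 K

Effective emission temperature (TOA balance): σT_e⁴ = S(1−α)/4 = 90.06 W m^-2 → T_e = 199.6 K.
For a single slab of emissivity ε, T_s⁴ = 2T_e⁴/(2−ε); thus T_s = 199.6·(1.143)^(1/4) = 206.4 K.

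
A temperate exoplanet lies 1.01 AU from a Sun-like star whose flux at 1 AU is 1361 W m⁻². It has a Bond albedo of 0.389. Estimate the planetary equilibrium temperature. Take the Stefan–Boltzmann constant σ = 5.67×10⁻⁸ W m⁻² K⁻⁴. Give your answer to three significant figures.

By the inverse-square law, S = 1361/1.01² = 1334 W m⁻².
The planet absorbs (1−α)S over its disc πR² and re-emits over 4πR², so the mean absorbed flux is (1−0.389)·1334/4 = 203.8 W m⁻².
Balancing against σT⁴: T = (203.8/5.67×10⁻⁸)^(1/4) = 244.9 K.

245 K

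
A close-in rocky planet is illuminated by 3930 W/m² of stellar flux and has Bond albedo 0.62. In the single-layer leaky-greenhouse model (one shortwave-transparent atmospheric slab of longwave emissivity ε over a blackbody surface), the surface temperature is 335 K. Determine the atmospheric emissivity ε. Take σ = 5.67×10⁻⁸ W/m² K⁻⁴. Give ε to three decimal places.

0.954

First, T_e = [3930·(1−0.62)/(4σ)]^(1/4) = 284.9 K.
T_s⁴ = T_e⁴·2/(2−ε) → ε = 2 − 2(T_e/T_s)⁴ = 2 − 2·(284.9/335)⁴ = 0.9544.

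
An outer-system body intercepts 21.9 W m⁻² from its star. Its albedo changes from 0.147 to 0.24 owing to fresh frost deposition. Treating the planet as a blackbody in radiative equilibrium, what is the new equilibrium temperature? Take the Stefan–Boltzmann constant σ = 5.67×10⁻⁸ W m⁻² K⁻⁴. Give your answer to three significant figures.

92.6 K

With the new albedo, S(1−α₂)/4 = 4.161 W m⁻², so T₂ = 92.56 K.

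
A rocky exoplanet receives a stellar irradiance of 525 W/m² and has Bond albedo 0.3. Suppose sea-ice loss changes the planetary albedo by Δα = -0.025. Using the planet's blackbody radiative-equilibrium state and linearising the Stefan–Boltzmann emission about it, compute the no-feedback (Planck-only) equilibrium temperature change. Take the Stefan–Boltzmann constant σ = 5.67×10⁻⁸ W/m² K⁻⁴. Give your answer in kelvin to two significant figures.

Unperturbed T_e = [525.0·(1−0.3)/(4σ)]^¼ = 200.6 K.
The change in absorbed flux is Δ[S(1−α)/4] = −SΔα/4 = 3.281 W/m².
Linearising σT⁴ gives d(σT⁴)/dT = 4σT_e³ = 1.832 W/m² per K.
Hence the no-feedback warming is ΔF/(4σT_e³) = 1.79 K.

1.8 K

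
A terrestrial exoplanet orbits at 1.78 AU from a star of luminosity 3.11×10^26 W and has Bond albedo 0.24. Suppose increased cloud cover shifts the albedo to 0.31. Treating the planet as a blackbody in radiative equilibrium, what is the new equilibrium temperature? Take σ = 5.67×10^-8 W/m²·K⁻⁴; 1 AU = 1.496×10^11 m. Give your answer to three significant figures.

181 K

d = 1.78 × 1.496×10^11 m = 2.663×10^11 m.
Spreading L over a sphere of radius d: S = 3.11×10^26/(4π·2.66×10^11²) = 349.0 W/m².
New equilibrium: T₂ = [(1−0.31)·349.0/(4σ)]^(1/4) = 180.5 K.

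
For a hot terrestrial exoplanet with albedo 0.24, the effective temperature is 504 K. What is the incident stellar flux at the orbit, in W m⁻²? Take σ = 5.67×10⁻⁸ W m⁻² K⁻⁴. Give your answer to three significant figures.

From S(1−α)/4 = σT⁴: S = 4σT⁴/(1−α).
σT⁴ = 5.67×10⁻⁸·(504)⁴ = 3659 W m⁻².
So S = 4×3659/(1−0.24) = 19260 W m⁻².

19300 W m⁻²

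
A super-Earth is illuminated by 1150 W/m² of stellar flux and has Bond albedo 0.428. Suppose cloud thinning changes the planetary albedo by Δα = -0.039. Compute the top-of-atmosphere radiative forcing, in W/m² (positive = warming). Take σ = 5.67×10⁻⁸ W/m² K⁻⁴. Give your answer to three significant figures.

ΔF = −(S/4)Δα = −(1150/4)×(-0.039) = 11.21 W/m².

11.2 W/m²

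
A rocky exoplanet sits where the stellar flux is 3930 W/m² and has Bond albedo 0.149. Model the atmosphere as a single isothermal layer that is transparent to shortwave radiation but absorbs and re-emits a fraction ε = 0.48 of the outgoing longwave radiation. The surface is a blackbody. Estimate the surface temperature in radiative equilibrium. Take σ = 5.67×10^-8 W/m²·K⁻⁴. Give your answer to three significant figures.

373 K

The planet radiates to space at T_e = [S(1−α)/(4σ)]^(1/4) = 348.5 K.
The surface balance (absorbed SW + ε·downward IR = σT_s⁴) with T_a⁴ = T_s⁴/2 reduces to T_s = T_e·[2/(2−ε)]^¼ = 373.2 K.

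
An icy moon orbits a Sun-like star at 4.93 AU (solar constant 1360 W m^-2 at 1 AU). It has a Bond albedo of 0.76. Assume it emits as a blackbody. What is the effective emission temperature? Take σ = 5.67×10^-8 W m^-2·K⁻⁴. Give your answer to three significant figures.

87.7 K

Irradiance scales as 1/d², so S = 1360 W m^-2 × (1/4.93)² = 55.96 W m^-2.
The planet absorbs (1−α)S over its disc πR² and re-emits over 4πR², so the mean absorbed flux is (1−0.76)·55.96/4 = 3.357 W m^-2.
Set σT⁴ = 3.357 → T = (3.357/σ)^(1/4) = 87.72 K.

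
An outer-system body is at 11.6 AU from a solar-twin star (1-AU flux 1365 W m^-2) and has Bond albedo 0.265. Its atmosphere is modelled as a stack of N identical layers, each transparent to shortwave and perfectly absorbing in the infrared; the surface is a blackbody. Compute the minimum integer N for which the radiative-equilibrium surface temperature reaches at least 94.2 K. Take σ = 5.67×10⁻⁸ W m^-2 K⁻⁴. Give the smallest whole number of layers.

2

Flux at the orbit: S = 1365/(11.6)² = 10.14 W m^-2.
Top-of-atmosphere balance: σT_e⁴ = S(1−α)/4 = 1.864 W m^-2 → T_e = 75.72 K.
Since T_s⁴ = (N+1)T_e⁴, we need N ≥ (T_s/T_e)⁴ − 1 = 1.395.
So N ≥ 1.395; the smallest integer is N = 2.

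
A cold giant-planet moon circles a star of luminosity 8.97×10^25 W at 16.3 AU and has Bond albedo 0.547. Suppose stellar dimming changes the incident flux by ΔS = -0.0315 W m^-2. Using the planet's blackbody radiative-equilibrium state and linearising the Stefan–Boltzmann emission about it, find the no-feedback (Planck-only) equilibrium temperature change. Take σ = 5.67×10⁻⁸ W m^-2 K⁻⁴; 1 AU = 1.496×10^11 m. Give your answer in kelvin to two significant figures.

d = 16.3 × 1.496×10^11 m = 2.438×10^12 m.
Spreading L over a sphere of radius d: S = 8.97×10^25/(4π·2.44×10^12²) = 1.200 W m^-2.
Reference equilibrium: T_e = [S(1−α)/(4σ)]^(1/4) = 39.35 K.
TOA radiative forcing: ΔF = (1−α)ΔS/4 = 0.453·(-0.0315)/4 = -0.003567 W m^-2.
Planck response: λ_P = 4σT_e³ = 4·5.67×10⁻⁸·(39.35)³ = 0.01382 W m^-2/K.
So ΔT₀ = -0.003567/0.01382 = -0.258 K.

-0.26 kelvin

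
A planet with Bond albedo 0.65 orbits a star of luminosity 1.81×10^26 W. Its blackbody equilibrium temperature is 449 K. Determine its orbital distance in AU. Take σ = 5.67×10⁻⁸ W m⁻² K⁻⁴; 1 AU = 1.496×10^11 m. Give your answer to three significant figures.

The flux needed for this T is 4σT⁴/(1−0.65) = 26340 W m⁻².
Then d = [L/(4πS)]^(1/2) = 2.339×10^10 m, i.e. 0.1563 AU.

0.156 AU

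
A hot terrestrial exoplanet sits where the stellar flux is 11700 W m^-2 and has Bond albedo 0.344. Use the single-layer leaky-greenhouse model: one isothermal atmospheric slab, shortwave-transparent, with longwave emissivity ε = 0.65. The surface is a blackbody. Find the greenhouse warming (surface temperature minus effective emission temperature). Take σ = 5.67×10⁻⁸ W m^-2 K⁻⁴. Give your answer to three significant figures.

44.3 K

At the top of the atmosphere, σT_e⁴ = S(1−α)/4 = 1919 W m^-2, giving T_e = 428.9 K.
Surface balance with a leaky layer gives σT_s⁴ = σT_e⁴·2/(2−ε), so T_s = T_e·[2/(2−0.65)]^(1/4) = 473.2 K.
T_s − T_e = 473.2 − 428.9 = 44.28 K.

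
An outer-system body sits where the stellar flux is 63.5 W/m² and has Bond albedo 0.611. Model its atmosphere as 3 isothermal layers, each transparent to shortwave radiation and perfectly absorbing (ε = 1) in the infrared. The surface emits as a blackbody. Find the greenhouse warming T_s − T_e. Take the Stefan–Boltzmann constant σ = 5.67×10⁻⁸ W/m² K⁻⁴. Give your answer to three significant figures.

OLR = S(1−α)/4 = 6.175 W/m²; the top layer radiates at T_e = 102.2 K.
Surface: T_s = (4)^¼·T_e = 144.5 K.
Warming: T_s − T_e = 42.32 K.

42.3 kelvin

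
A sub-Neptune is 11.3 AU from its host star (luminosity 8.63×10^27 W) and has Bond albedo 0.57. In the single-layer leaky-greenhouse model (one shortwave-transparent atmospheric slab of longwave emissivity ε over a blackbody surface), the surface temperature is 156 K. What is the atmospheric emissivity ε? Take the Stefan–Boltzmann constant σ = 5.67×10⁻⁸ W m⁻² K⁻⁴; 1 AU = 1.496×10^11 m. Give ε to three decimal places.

0.461

Orbital distance: d = 11.3 AU = 1.690×10^12 m.
Flux at the orbit: S = L/(4πd²) = 8.63×10^27/(4π·(1.69×10^12)²) = 240.3 W m⁻².
First, T_e = [240.3·(1−0.57)/(4σ)]^(1/4) = 146.1 K.
Since (2−ε)/2 = (T_e/T_s)⁴ = 0.7693, ε = 0.4614.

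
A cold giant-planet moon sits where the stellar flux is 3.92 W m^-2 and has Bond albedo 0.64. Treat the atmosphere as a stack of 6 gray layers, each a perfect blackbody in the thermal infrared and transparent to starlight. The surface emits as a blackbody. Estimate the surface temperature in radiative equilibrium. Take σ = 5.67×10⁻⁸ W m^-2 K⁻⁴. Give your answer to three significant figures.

The effective emission temperature is T_e = [S(1−α)/(4σ)]^¼ = 49.94 K.
Layer-by-layer balance gives σT_s⁴ = (N+1)σT_e⁴, so T_s = 7^¼·49.94 = 81.24 K.

81.2 K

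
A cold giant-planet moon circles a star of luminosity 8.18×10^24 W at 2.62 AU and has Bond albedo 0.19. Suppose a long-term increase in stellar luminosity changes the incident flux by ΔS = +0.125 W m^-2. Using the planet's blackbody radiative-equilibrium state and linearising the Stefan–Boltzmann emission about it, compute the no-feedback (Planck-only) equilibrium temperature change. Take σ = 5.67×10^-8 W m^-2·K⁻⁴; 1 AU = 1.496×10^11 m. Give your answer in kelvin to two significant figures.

0.46 kelvin

d = 2.62 × 1.496×10^11 m = 3.920×10^11 m.
Spreading L over a sphere of radius d: S = 8.18×10^24/(4π·3.92×10^11²) = 4.237 W m^-2.
Unperturbed T_e = [4.237·(1−0.19)/(4σ)]^¼ = 62.37 K.
TOA radiative forcing: ΔF = (1−α)ΔS/4 = 0.81·(+0.125)/4 = 0.02531 W m^-2.
Planck response: λ_P = 4σT_e³ = 4·5.67×10⁻⁸·(62.37)³ = 0.05503 W m^-2/K.
ΔT₀ = ΔF/λ_P = 0.02531/0.05503 = 0.460 K.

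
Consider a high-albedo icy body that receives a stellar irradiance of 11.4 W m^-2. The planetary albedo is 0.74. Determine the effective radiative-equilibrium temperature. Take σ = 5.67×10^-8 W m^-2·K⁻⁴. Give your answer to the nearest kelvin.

60 kelvin

Absorbed flux (global mean): S(1−α)/4 = 11.40·0.26/4 = 0.7410 W m^-2.
Set σT⁴ = 0.7410 → T = (0.7410/σ)^(1/4) = 60.13 K.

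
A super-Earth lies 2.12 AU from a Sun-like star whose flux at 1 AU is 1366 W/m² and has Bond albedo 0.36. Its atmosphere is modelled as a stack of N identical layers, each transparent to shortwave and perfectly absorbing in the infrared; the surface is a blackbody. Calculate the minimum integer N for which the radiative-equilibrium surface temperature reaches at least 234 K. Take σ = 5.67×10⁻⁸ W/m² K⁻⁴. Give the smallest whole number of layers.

Irradiance scales as 1/d², so S = 1366 W/m² × (1/2.12)² = 303.9 W/m².
OLR = S(1−α)/4 = 48.63 W/m²; the top layer radiates at T_e = 171.1 K.
Need (N+1)T_e⁴ ≥ T_s⁴, i.e. N+1 ≥ (234/171.1)⁴ = 3.496.
Rounding up, N = 3.

3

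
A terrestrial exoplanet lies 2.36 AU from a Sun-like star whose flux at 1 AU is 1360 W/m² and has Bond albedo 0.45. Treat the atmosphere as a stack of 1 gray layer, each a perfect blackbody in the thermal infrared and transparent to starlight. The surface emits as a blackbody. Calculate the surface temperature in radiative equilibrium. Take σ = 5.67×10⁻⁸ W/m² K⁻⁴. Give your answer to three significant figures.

186 kelvin

By the inverse-square law, S = 1360/2.36² = 244.2 W/m².
Top-of-atmosphere balance: σT_e⁴ = S(1−α)/4 = 33.58 W/m² → T_e = 156.0 K.
With N = 1 opaque layers, T_s = (N+1)^(1/4)·T_e = 2^(1/4)·156.0 = 185.5 K.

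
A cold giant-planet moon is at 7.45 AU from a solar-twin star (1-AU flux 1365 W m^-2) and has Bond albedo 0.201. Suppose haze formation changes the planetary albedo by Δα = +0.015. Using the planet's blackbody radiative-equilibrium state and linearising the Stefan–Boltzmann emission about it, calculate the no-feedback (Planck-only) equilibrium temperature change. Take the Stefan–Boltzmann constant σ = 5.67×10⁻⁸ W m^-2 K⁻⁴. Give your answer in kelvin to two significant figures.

By the inverse-square law, S = 1365/7.45² = 24.59 W m^-2.
Unperturbed T_e = [24.59·(1−0.201)/(4σ)]^¼ = 96.48 K.
ΔF = −(S/4)Δα = −(24.59/4)×(+0.015) = -0.09223 W m^-2.
Planck response: λ_P = 4σT_e³ = 4·5.67×10⁻⁸·(96.48)³ = 0.2037 W m^-2/K.
So ΔT₀ = -0.09223/0.2037 = -0.453 K.

-0.45 kelvin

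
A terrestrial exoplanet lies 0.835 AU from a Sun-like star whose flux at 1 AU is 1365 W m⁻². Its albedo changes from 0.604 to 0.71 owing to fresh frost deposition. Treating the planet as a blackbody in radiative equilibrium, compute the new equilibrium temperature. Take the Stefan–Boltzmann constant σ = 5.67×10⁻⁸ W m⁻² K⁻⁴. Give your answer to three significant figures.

Irradiance scales as 1/d², so S = 1365 W m⁻² × (1/0.835)² = 1958 W m⁻².
New equilibrium: T₂ = [(1−0.71)·1958/(4σ)]^(1/4) = 223.7 K.

224 K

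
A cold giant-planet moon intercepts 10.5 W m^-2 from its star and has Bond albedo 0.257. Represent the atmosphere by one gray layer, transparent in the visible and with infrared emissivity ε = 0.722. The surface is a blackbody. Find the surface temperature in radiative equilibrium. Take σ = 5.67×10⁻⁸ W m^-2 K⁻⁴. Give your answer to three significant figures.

85.7 K

The planet radiates to space at T_e = [S(1−α)/(4σ)]^(1/4) = 76.58 K.
The surface balance (absorbed SW + ε·downward IR = σT_s⁴) with T_a⁴ = T_s⁴/2 reduces to T_s = T_e·[2/(2−ε)]^¼ = 85.66 K.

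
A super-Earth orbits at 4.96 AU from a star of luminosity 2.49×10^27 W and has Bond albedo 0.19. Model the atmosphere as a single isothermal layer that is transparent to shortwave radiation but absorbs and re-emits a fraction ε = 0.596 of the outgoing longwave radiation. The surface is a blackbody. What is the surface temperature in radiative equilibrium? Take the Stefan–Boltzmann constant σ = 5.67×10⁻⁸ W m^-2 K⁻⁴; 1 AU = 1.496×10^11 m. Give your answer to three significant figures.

207 K

d = 4.96 × 1.496×10^11 m = 7.420×10^11 m.
Spreading L over a sphere of radius d: S = 2.49×10^27/(4π·7.42×10^11²) = 359.9 W m^-2.
The planet radiates to space at T_e = [S(1−α)/(4σ)]^(1/4) = 189.3 K.
Surface balance with a leaky layer gives σT_s⁴ = σT_e⁴·2/(2−ε), so T_s = T_e·[2/(2−0.596)]^(1/4) = 206.9 K.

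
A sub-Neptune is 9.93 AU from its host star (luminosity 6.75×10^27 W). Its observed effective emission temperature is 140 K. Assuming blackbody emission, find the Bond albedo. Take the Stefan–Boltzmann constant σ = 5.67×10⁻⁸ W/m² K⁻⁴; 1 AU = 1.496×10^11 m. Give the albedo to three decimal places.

0.642

d = 9.93 × 1.496×10^11 m = 1.486×10^12 m.
Flux at the orbit: S = L/(4πd²) = 6.75×10^27/(4π·(1.49×10^12)²) = 243.4 W/m².
Rearranging the radiative balance, α = 1 − 4σT⁴/S.
σT⁴ = 21.78 W/m², so 4σT⁴ = 87.13 W/m².
1−α = 87.13/243.4 = 0.3580, so α = 0.6420.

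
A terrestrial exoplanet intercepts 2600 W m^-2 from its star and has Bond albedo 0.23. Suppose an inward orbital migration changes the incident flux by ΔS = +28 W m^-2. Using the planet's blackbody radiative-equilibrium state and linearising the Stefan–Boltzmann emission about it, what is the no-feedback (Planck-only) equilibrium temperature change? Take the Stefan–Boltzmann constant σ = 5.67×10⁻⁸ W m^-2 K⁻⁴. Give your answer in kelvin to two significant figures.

Unperturbed T_e = [2600·(1−0.23)/(4σ)]^¼ = 306.5 K.
ΔF = Δ[S(1−α)]/4 = (1−0.23)·+28/4 = 5.390 W m^-2.
Planck response: λ_P = 4σT_e³ = 4·5.67×10⁻⁸·(306.5)³ = 6.531 W m^-2/K.
So ΔT₀ = 5.390/6.531 = 0.825 K.

0.83 K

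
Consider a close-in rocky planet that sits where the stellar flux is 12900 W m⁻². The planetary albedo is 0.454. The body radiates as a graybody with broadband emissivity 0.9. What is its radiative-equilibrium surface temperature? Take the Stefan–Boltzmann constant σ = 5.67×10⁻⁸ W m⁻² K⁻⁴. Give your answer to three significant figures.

The planet absorbs (1−α)S over its disc πR² and re-emits over 4πR², so the mean absorbed flux is (1−0.454)·12900/4 = 1761 W m⁻².
Equating to εσT⁴ with ε = 0.9: T = (1761/0.9σ)^(1/4) = 431.0 K.

431 K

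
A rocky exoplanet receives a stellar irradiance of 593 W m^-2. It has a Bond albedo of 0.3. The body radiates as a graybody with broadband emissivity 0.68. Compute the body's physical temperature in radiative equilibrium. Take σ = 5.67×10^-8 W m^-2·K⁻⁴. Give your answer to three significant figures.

228 K

Averaging over the sphere, the absorbed flux is S(1−α)/4 = 103.8 W m^-2.
Equating to εσT⁴ with ε = 0.68: T = (103.8/0.68σ)^(1/4) = 227.8 K.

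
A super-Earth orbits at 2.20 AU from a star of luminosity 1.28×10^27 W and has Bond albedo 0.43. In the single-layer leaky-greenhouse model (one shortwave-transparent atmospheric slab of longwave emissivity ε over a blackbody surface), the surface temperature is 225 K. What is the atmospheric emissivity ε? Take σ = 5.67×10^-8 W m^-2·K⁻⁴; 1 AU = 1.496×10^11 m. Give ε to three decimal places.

Orbital distance: d = 2.20 AU = 3.291×10^11 m.
Spreading L over a sphere of radius d: S = 1.28×10^27/(4π·3.29×10^11²) = 940.4 W m^-2.
TOA balance gives T_e = 220.5 K.
Inverting T_s⁴ = 2T_e⁴/(2−ε): (T_e/T_s)⁴ = 0.9221, so ε = 2(1 − 0.9221) = 0.1557.

0.156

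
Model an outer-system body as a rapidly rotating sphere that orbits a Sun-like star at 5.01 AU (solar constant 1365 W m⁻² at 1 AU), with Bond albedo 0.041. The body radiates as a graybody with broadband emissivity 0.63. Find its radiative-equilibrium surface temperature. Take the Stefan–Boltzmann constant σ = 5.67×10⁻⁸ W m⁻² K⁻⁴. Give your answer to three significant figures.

By the inverse-square law, S = 1365/5.01² = 54.38 W m⁻².
Absorbed flux (global mean): S(1−α)/4 = 54.38·0.959/4 = 13.04 W m⁻².
Equating to εσT⁴ with ε = 0.63: T = (13.04/0.63σ)^(1/4) = 138.2 K.

138 kelvin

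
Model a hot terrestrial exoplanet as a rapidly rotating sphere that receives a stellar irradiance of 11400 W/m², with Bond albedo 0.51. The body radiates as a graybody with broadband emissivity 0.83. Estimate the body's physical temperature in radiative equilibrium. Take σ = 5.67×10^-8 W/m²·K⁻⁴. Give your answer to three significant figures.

The planet absorbs (1−α)S over its disc πR² and re-emits over 4πR², so the mean absorbed flux is (1−0.51)·11400/4 = 1396 W/m².
Equating to εσT⁴ with ε = 0.83: T = (1396/0.83σ)^(1/4) = 415.0 K.

415 kelvin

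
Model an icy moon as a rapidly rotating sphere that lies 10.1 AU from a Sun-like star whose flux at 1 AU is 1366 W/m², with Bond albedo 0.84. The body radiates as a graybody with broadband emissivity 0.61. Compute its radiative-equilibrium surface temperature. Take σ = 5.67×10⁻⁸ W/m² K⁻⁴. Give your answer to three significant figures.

By the inverse-square law, S = 1366/10.1² = 13.39 W/m².
Averaging over the sphere, the absorbed flux is S(1−α)/4 = 0.5356 W/m².
Equating to εσT⁴ with ε = 0.61: T = (0.5356/0.61σ)^(1/4) = 62.73 K.

62.7 K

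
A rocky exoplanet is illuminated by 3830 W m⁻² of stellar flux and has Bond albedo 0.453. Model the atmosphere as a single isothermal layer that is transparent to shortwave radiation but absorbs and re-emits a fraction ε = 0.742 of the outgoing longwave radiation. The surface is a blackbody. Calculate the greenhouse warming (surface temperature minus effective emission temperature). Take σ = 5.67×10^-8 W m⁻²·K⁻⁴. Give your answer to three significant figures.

At the top of the atmosphere, σT_e⁴ = S(1−α)/4 = 523.8 W m⁻², giving T_e = 310.0 K.
For a single slab of emissivity ε, T_s⁴ = 2T_e⁴/(2−ε); thus T_s = 310.0·(1.59)^(1/4) = 348.1 K.
T_s − T_e = 348.1 − 310.0 = 38.10 K.

38.1 K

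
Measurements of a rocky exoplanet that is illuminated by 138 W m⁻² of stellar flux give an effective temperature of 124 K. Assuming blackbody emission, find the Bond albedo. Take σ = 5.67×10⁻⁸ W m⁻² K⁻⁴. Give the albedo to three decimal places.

0.611

Rearranging the radiative balance, α = 1 − 4σT⁴/S.
4σT⁴ = 4·5.67×10⁻⁸·(124)⁴ = 53.62 W m⁻².
Hence α = 1 − 53.62/138.0 = 0.6114.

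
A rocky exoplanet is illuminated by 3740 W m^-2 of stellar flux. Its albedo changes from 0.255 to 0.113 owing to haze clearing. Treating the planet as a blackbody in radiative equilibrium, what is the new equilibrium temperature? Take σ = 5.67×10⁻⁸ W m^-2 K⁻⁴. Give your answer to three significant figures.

New equilibrium: T₂ = [(1−0.113)·3740/(4σ)]^(1/4) = 347.8 K.

348 K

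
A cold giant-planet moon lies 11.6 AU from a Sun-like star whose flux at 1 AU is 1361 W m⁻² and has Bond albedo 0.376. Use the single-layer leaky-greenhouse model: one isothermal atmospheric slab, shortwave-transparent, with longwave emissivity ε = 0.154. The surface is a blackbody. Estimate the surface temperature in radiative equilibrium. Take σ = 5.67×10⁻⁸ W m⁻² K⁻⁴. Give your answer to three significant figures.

Irradiance scales as 1/d², so S = 1361 W m⁻² × (1/11.6)² = 10.11 W m⁻².
At the top of the atmosphere, σT_e⁴ = S(1−α)/4 = 1.578 W m⁻², giving T_e = 72.63 K.
Surface balance with a leaky layer gives σT_s⁴ = σT_e⁴·2/(2−ε), so T_s = T_e·[2/(2−0.154)]^(1/4) = 74.10 K.

74.1 kelvin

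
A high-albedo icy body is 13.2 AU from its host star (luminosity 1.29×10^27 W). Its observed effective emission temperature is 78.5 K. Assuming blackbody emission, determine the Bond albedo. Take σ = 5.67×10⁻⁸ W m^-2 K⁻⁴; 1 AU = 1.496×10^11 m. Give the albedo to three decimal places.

0.673

Orbital distance: d = 13.2 AU = 1.975×10^12 m.
Flux at the orbit: S = L/(4πd²) = 1.29×10^27/(4π·(1.97×10^12)²) = 26.33 W m^-2.
Rearranging the radiative balance, α = 1 − 4σT⁴/S.
σT⁴ = 2.153 W m^-2, so 4σT⁴ = 8.612 W m^-2.
Hence α = 1 − 8.612/26.33 = 0.6728.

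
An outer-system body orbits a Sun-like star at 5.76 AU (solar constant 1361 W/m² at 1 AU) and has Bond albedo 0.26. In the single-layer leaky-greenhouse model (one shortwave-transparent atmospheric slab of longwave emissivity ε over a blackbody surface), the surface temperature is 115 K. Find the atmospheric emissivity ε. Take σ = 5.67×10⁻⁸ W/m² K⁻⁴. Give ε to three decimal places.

0.469

By the inverse-square law, S = 1361/5.76² = 41.02 W/m².
First, T_e = [41.02·(1−0.26)/(4σ)]^(1/4) = 107.6 K.
Since (2−ε)/2 = (T_e/T_s)⁴ = 0.7653, ε = 0.4695.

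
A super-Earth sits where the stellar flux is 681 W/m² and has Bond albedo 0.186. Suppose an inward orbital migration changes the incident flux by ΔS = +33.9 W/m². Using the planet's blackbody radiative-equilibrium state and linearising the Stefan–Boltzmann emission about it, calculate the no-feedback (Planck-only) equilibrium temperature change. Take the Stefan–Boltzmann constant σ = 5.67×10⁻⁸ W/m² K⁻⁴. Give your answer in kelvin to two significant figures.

2.8 K

Unperturbed T_e = [681.0·(1−0.186)/(4σ)]^¼ = 222.3 K.
TOA radiative forcing: ΔF = (1−α)ΔS/4 = 0.814·(+33.9)/4 = 6.899 W/m².
The Planck feedback parameter is 4σT_e³ = 2.493 W/m²/K.
So ΔT₀ = 6.899/2.493 = 2.77 K.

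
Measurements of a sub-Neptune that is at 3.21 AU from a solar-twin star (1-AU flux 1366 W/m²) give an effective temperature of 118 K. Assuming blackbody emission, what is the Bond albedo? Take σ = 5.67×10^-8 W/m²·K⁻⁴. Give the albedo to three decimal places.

0.668

Flux at the orbit: S = 1366/(3.21)² = 132.6 W/m².
From σT⁴ = S(1−α)/4 we invert for α: 1−α = 4σT⁴/S.
σT⁴ = 10.99 W/m², so 4σT⁴ = 43.97 W/m².
Hence α = 1 − 43.97/132.6 = 0.6683.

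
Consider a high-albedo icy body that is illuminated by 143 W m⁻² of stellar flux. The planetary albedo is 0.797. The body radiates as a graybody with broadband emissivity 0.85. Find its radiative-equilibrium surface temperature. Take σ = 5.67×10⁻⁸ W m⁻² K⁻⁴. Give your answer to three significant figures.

111 K

Averaging over the sphere, the absorbed flux is S(1−α)/4 = 7.257 W m⁻².
Radiative balance εσT⁴ = 7.257 gives T = [7.257/(0.85·σ)]^(1/4) = 110.8 K.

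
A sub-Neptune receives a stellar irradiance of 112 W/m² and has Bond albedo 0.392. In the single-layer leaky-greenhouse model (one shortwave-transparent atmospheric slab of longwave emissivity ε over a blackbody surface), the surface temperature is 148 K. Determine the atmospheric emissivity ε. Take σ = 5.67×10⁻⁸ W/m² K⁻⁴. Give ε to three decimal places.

0.748

Effective temperature: T_e = [S(1−α)/(4σ)]^(1/4) = 131.6 K.
Since (2−ε)/2 = (T_e/T_s)⁴ = 0.6258, ε = 0.7484.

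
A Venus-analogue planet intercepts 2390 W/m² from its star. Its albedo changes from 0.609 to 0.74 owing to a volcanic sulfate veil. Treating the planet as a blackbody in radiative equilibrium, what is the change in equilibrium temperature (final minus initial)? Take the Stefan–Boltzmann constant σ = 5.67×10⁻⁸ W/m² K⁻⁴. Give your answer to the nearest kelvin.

-25 K

Initial: T₁ = [S(1−0.609)/(4σ)]^(1/4) = 253.4 K.
Final:   T₂ = [S(1−0.74)/(4σ)]^(1/4) = 228.8 K.
ΔT = T₂ − T₁ = -24.57 K.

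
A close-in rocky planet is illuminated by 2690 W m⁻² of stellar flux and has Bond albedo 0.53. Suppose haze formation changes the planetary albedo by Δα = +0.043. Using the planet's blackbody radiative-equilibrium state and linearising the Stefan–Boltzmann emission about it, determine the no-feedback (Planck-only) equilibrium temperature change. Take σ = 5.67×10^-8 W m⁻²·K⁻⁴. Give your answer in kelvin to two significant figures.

Unperturbed T_e = [2690·(1−0.53)/(4σ)]^¼ = 273.2 K.
TOA radiative forcing: ΔF = −S·Δα/4 = −2690·(+0.043)/4 = -28.92 W m⁻².
The Planck feedback parameter is 4σT_e³ = 4.627 W m⁻²/K.
Hence the no-feedback warming is ΔF/(4σT_e³) = -6.25 K.

-6.2 K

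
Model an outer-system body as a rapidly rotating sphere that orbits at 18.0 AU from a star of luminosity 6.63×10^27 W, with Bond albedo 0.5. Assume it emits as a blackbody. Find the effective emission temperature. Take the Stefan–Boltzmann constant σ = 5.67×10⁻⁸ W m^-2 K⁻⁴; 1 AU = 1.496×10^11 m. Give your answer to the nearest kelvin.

Orbital distance: d = 18.0 AU = 2.693×10^12 m.
S = L/(4πd²) = 72.76 W m^-2.
Absorbed flux (global mean): S(1−α)/4 = 72.76·0.5/4 = 9.095 W m^-2.
Set σT⁴ = 9.095 → T = (9.095/σ)^(1/4) = 112.5 K.

113 K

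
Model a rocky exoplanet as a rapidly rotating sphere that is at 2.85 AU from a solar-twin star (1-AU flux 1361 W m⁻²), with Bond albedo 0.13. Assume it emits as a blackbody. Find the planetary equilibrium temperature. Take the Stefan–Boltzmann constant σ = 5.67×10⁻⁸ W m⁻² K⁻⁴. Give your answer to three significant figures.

159 K

By the inverse-square law, S = 1361/2.85² = 167.6 W m⁻².
Absorbed flux (global mean): S(1−α)/4 = 167.6·0.87/4 = 36.44 W m⁻².
Set σT⁴ = 36.44 → T = (36.44/σ)^(1/4) = 159.2 K.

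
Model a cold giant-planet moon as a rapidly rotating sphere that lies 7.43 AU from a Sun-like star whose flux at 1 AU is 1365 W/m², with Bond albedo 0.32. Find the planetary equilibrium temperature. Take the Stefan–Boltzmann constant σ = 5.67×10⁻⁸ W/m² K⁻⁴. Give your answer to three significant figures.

Flux at the orbit: S = 1365/(7.43)² = 24.73 W/m².
Averaging over the sphere, the absorbed flux is S(1−α)/4 = 4.203 W/m².
Set σT⁴ = 4.203 → T = (4.203/σ)^(1/4) = 92.79 K.

92.8 kelvin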